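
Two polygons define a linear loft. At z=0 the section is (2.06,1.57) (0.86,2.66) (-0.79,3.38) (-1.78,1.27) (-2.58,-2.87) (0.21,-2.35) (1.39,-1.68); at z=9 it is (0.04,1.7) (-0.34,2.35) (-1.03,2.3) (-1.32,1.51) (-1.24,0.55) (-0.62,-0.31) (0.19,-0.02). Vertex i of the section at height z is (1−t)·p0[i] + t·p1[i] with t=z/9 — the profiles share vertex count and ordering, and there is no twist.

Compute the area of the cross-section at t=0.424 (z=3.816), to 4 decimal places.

Cross-section at t=0.424: each vertex is (1-t)·p0[i] + t·p1[i].
  v1: (1-0.424)·(2.06,1.57) + 0.424·(0.04,1.7) = (1.2035,1.6251)
  v2: (1-0.424)·(0.86,2.66) + 0.424·(-0.34,2.35) = (0.3512,2.5286)
  v3: (1-0.424)·(-0.79,3.38) + 0.424·(-1.03,2.3) = (-0.8918,2.9221)
  v4: (1-0.424)·(-1.78,1.27) + 0.424·(-1.32,1.51) = (-1.5850,1.3718)
  v5: (1-0.424)·(-2.58,-2.87) + 0.424·(-1.24,0.55) = (-2.0118,-1.4199)
  v6: (1-0.424)·(0.21,-2.35) + 0.424·(-0.62,-0.31) = (-0.1419,-1.4850)
  v7: (1-0.424)·(1.39,-1.68) + 0.424·(0.19,-0.02) = (0.8812,-0.9762)
Shoelace sum Σ(x_i·y_{i+1} − x_{i+1}·y_i):
  i=1: 1.2035·2.5286 − 0.3512·1.6251 = +2.4724 (running +2.4724)
  i=2: 0.3512·2.9221 − -0.8918·2.5286 = +3.2811 (running +5.7535)
  i=3: -0.8918·1.3718 − -1.5850·2.9221 = +3.4081 (running +9.1616)
  i=4: -1.5850·-1.4199 − -2.0118·1.3718 = +5.0103 (running +14.1719)
  i=5: -2.0118·-1.4850 − -0.1419·-1.4199 = +2.7861 (running +16.9581)
  i=6: -0.1419·-0.9762 − 0.8812·-1.4850 = +1.4472 (running +18.4052)
  i=7: 0.8812·1.6251 − 1.2035·-0.9762 = +2.6069 (running +21.0121)
Area = |Σ|/2 = |21.0121|/2 = 10.5060

Area at t=0.424: 10.5060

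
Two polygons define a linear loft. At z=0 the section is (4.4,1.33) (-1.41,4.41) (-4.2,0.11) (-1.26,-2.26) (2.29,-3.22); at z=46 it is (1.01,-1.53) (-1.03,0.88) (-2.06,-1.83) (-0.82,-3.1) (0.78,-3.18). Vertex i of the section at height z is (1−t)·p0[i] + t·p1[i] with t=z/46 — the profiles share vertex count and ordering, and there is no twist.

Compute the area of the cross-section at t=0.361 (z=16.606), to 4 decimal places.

Area at t=0.361: 24.3377

Cross-section at t=0.361: each vertex is (1-t)·p0[i] + t·p1[i].
  v1: (1-0.361)·(4.4,1.33) + 0.361·(1.01,-1.53) = (3.1762,0.2975)
  v2: (1-0.361)·(-1.41,4.41) + 0.361·(-1.03,0.88) = (-1.2728,3.1357)
  v3: (1-0.361)·(-4.2,0.11) + 0.361·(-2.06,-1.83) = (-3.4275,-0.5903)
  v4: (1-0.361)·(-1.26,-2.26) + 0.361·(-0.82,-3.1) = (-1.1012,-2.5632)
  v5: (1-0.361)·(2.29,-3.22) + 0.361·(0.78,-3.18) = (1.7449,-3.2056)
Shoelace sum Σ(x_i·y_{i+1} − x_{i+1}·y_i):
  i=1: 3.1762·3.1357 − -1.2728·0.2975 = +10.3383 (running +10.3383)
  i=2: -1.2728·-0.5903 − -3.4275·3.1357 = +11.4988 (running +21.8370)
  i=3: -3.4275·-2.5632 − -1.1012·-0.5903 = +8.1353 (running +29.9724)
  i=4: -1.1012·-3.2056 − 1.7449·-2.5632 = +8.0024 (running +37.9748)
  i=5: 1.7449·0.2975 − 3.1762·-3.2056 = +10.7007 (running +48.6755)
Area = |Σ|/2 = |48.6755|/2 = 24.3377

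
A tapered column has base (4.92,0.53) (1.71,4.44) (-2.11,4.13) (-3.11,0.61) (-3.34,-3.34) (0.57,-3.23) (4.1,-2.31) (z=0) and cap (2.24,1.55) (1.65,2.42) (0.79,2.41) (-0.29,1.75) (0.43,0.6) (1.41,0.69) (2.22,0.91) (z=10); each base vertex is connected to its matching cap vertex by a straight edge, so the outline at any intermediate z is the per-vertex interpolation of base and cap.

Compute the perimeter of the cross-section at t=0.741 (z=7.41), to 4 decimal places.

Perimeter at t=0.741: 11.9456

Cross-section at t=0.741: each vertex is (1-t)·p0[i] + t·p1[i].
  v1: (1-0.741)·(4.92,0.53) + 0.741·(2.24,1.55) = (2.9341,1.2858)
  v2: (1-0.741)·(1.71,4.44) + 0.741·(1.65,2.42) = (1.6655,2.9432)
  v3: (1-0.741)·(-2.11,4.13) + 0.741·(0.79,2.41) = (0.0389,2.8555)
  v4: (1-0.741)·(-3.11,0.61) + 0.741·(-0.29,1.75) = (-1.0204,1.4547)
  v5: (1-0.741)·(-3.34,-3.34) + 0.741·(0.43,0.6) = (-0.5464,-0.4205)
  v6: (1-0.741)·(0.57,-3.23) + 0.741·(1.41,0.69) = (1.1924,-0.3253)
  v7: (1-0.741)·(4.1,-2.31) + 0.741·(2.22,0.91) = (2.7069,0.0760)
Perimeter = Σ |v_{i+1} − v_i|:
  edge 1→2: √(-1.2686² + 1.6574²) = 2.0871 (running 2.0871)
  edge 2→3: √(-1.6266² + -0.0877²) = 1.6290 (running 3.7161)
  edge 3→4: √(-1.0593² + -1.4007²) = 1.7562 (running 5.4723)
  edge 4→5: √(0.4740² + -1.8752²) = 1.9342 (running 7.4065)
  edge 5→6: √(1.7389² + 0.0952²) = 1.7415 (running 9.1480)
  edge 6→7: √(1.5145² + 0.4013²) = 1.5667 (running 10.7147)
  edge 7→1: √(0.2272² + 1.2098²) = 1.2309 (running 11.9456)
Perimeter = 11.9456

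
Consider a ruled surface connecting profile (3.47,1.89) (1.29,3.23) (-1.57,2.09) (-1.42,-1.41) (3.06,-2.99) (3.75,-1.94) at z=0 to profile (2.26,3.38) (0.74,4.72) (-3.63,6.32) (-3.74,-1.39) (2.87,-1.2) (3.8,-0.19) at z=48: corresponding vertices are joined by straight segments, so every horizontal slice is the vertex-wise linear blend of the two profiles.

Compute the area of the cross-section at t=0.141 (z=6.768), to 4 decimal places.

Area at t=0.141: 26.7251

Cross-section at t=0.141: each vertex is (1-t)·p0[i] + t·p1[i].
  v1: (1-0.141)·(3.47,1.89) + 0.141·(2.26,3.38) = (3.2994,2.1001)
  v2: (1-0.141)·(1.29,3.23) + 0.141·(0.74,4.72) = (1.2125,3.4401)
  v3: (1-0.141)·(-1.57,2.09) + 0.141·(-3.63,6.32) = (-1.8605,2.6864)
  v4: (1-0.141)·(-1.42,-1.41) + 0.141·(-3.74,-1.39) = (-1.7471,-1.4072)
  v5: (1-0.141)·(3.06,-2.99) + 0.141·(2.87,-1.2) = (3.0332,-2.7376)
  v6: (1-0.141)·(3.75,-1.94) + 0.141·(3.8,-0.19) = (3.7571,-1.6932)
Shoelace sum Σ(x_i·y_{i+1} − x_{i+1}·y_i):
  i=1: 3.2994·3.4401 − 1.2125·2.1001 = +8.8039 (running +8.8039)
  i=2: 1.2125·2.6864 − -1.8605·3.4401 = +9.6573 (running +18.4613)
  i=3: -1.8605·-1.4072 − -1.7471·2.6864 = +7.3115 (running +25.7728)
  i=4: -1.7471·-2.7376 − 3.0332·-1.4072 = +9.0512 (running +34.8240)
  i=5: 3.0332·-1.6932 − 3.7571·-2.7376 = +5.1494 (running +39.9733)
  i=6: 3.7571·2.1001 − 3.2994·-1.6932 = +13.4768 (running +53.4502)
Area = |Σ|/2 = |53.4502|/2 = 26.7251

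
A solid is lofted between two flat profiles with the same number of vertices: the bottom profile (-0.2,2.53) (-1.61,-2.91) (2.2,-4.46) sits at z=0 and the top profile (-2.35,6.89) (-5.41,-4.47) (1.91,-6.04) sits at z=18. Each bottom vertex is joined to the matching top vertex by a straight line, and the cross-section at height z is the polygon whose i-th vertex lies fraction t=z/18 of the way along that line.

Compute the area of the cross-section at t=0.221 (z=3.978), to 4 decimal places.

Area at t=0.221: 16.8522

Cross-section at t=0.221: each vertex is (1-t)·p0[i] + t·p1[i].
  v1: (1-0.221)·(-0.2,2.53) + 0.221·(-2.35,6.89) = (-0.6752,3.4936)
  v2: (1-0.221)·(-1.61,-2.91) + 0.221·(-5.41,-4.47) = (-2.4498,-3.2548)
  v3: (1-0.221)·(2.2,-4.46) + 0.221·(1.91,-6.04) = (2.1359,-4.8092)
Shoelace sum Σ(x_i·y_{i+1} − x_{i+1}·y_i):
  i=1: -0.6752·-3.2548 − -2.4498·3.4936 = +10.7560 (running +10.7560)
  i=2: -2.4498·-4.8092 − 2.1359·-3.2548 = +18.7334 (running +29.4894)
  i=3: 2.1359·3.4936 − -0.6752·-4.8092 = +4.2150 (running +33.7044)
Area = |Σ|/2 = |33.7044|/2 = 16.8522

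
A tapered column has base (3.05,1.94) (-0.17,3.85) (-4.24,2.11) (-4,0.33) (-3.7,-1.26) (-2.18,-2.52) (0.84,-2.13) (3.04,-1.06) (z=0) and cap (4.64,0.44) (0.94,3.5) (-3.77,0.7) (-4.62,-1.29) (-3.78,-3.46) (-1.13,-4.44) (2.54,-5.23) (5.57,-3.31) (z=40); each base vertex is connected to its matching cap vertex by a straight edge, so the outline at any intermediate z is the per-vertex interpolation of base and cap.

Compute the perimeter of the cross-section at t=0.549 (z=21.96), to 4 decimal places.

Perimeter at t=0.549: 25.5476

Cross-section at t=0.549: each vertex is (1-t)·p0[i] + t·p1[i].
  v1: (1-0.549)·(3.05,1.94) + 0.549·(4.64,0.44) = (3.9229,1.1165)
  v2: (1-0.549)·(-0.17,3.85) + 0.549·(0.94,3.5) = (0.4394,3.6578)
  v3: (1-0.549)·(-4.24,2.11) + 0.549·(-3.77,0.7) = (-3.9820,1.3359)
  v4: (1-0.549)·(-4,0.33) + 0.549·(-4.62,-1.29) = (-4.3404,-0.5594)
  v5: (1-0.549)·(-3.7,-1.26) + 0.549·(-3.78,-3.46) = (-3.7439,-2.4678)
  v6: (1-0.549)·(-2.18,-2.52) + 0.549·(-1.13,-4.44) = (-1.6035,-3.5741)
  v7: (1-0.549)·(0.84,-2.13) + 0.549·(2.54,-5.23) = (1.7733,-3.8319)
  v8: (1-0.549)·(3.04,-1.06) + 0.549·(5.57,-3.31) = (4.4290,-2.2953)
Perimeter = Σ |v_{i+1} − v_i|:
  edge 1→2: √(-3.4835² + 2.5413²) = 4.3120 (running 4.3120)
  edge 2→3: √(-4.4214² + -2.3219²) = 4.9940 (running 9.3060)
  edge 3→4: √(-0.3584² + -1.8953²) = 1.9289 (running 11.2349)
  edge 4→5: √(0.5965² + -1.9084²) = 1.9995 (running 13.2343)
  edge 5→6: √(2.1404² + -1.1063²) = 2.4094 (running 15.6437)
  edge 6→7: √(3.3768² + -0.2578²) = 3.3867 (running 19.0304)
  edge 7→8: √(2.6557² + 1.5366²) = 3.0682 (running 22.0986)
  edge 8→1: √(-0.5061² + 3.4118²) = 3.4491 (running 25.5476)
Perimeter = 25.5476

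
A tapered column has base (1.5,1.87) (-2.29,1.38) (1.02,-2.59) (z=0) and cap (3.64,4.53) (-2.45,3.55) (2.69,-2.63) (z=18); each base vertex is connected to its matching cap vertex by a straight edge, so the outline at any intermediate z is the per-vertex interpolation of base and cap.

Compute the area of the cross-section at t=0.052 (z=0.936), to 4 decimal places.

Area at t=0.052: 8.8628

Cross-section at t=0.052: each vertex is (1-t)·p0[i] + t·p1[i].
  v1: (1-0.052)·(1.5,1.87) + 0.052·(3.64,4.53) = (1.6113,2.0083)
  v2: (1-0.052)·(-2.29,1.38) + 0.052·(-2.45,3.55) = (-2.2983,1.4928)
  v3: (1-0.052)·(1.02,-2.59) + 0.052·(2.69,-2.63) = (1.1068,-2.5921)
Shoelace sum Σ(x_i·y_{i+1} − x_{i+1}·y_i):
  i=1: 1.6113·1.4928 − -2.2983·2.0083 = +7.0211 (running +7.0211)
  i=2: -2.2983·-2.5921 − 1.1068·1.4928 = +4.3051 (running +11.3262)
  i=3: 1.1068·2.0083 − 1.6113·-2.5921 = +6.3995 (running +17.7257)
Area = |Σ|/2 = |17.7257|/2 = 8.8628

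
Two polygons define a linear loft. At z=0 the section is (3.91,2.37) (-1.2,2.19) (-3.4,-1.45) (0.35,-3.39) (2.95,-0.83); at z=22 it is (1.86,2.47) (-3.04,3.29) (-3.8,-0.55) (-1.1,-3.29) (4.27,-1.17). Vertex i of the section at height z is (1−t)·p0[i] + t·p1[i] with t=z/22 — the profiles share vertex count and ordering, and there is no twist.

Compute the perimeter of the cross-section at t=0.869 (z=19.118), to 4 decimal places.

Cross-section at t=0.869: each vertex is (1-t)·p0[i] + t·p1[i].
  v1: (1-0.869)·(3.91,2.37) + 0.869·(1.86,2.47) = (2.1286,2.4569)
  v2: (1-0.869)·(-1.2,2.19) + 0.869·(-3.04,3.29) = (-2.7990,3.1459)
  v3: (1-0.869)·(-3.4,-1.45) + 0.869·(-3.8,-0.55) = (-3.7476,-0.6679)
  v4: (1-0.869)·(0.35,-3.39) + 0.869·(-1.1,-3.29) = (-0.9101,-3.3031)
  v5: (1-0.869)·(2.95,-0.83) + 0.869·(4.27,-1.17) = (4.0971,-1.1255)
Perimeter = Σ |v_{i+1} − v_i|:
  edge 1→2: √(-4.9275² + 0.6890²) = 4.9754 (running 4.9754)
  edge 2→3: √(-0.9486² + -3.8138²) = 3.9300 (running 8.9055)
  edge 3→4: √(2.8376² + -2.6352²) = 3.8725 (running 12.7779)
  edge 4→5: √(5.0071² + 2.1776²) = 5.4602 (running 18.2381)
  edge 5→1: √(-1.9685² + 3.5824²) = 4.0876 (running 22.3257)
Perimeter = 22.3257

Perimeter at t=0.869: 22.3257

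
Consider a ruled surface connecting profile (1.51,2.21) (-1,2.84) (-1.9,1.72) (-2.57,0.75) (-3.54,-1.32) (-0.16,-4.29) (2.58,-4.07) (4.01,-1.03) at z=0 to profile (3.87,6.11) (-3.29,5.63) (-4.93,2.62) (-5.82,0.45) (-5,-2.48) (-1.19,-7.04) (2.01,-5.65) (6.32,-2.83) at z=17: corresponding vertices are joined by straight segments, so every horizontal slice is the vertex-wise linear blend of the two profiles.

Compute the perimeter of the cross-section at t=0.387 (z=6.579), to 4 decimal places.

Cross-section at t=0.387: each vertex is (1-t)·p0[i] + t·p1[i].
  v1: (1-0.387)·(1.51,2.21) + 0.387·(3.87,6.11) = (2.4233,3.7193)
  v2: (1-0.387)·(-1,2.84) + 0.387·(-3.29,5.63) = (-1.8862,3.9197)
  v3: (1-0.387)·(-1.9,1.72) + 0.387·(-4.93,2.62) = (-3.0726,2.0683)
  v4: (1-0.387)·(-2.57,0.75) + 0.387·(-5.82,0.45) = (-3.8277,0.6339)
  v5: (1-0.387)·(-3.54,-1.32) + 0.387·(-5,-2.48) = (-4.1050,-1.7689)
  v6: (1-0.387)·(-0.16,-4.29) + 0.387·(-1.19,-7.04) = (-0.5586,-5.3543)
  v7: (1-0.387)·(2.58,-4.07) + 0.387·(2.01,-5.65) = (2.3594,-4.6815)
  v8: (1-0.387)·(4.01,-1.03) + 0.387·(6.32,-2.83) = (4.9040,-1.7266)
Perimeter = Σ |v_{i+1} − v_i|:
  edge 1→2: √(-4.3096² + 0.2004²) = 4.3142 (running 4.3142)
  edge 2→3: √(-1.1864² + -1.8514²) = 2.1989 (running 6.5131)
  edge 3→4: √(-0.7551² + -1.4344²) = 1.6210 (running 8.1342)
  edge 4→5: √(-0.2773² + -2.4028²) = 2.4188 (running 10.5529)
  edge 5→6: √(3.5464² + -3.5853²) = 5.0430 (running 15.5959)
  edge 6→7: √(2.9180² + 0.6728²) = 2.9946 (running 18.5905)
  edge 7→8: √(2.5446² + 2.9549²) = 3.8995 (running 22.4900)
  edge 8→1: √(-2.4806² + 5.4459²) = 5.9843 (running 28.4742)
Perimeter = 28.4742

Perimeter at t=0.387: 28.4742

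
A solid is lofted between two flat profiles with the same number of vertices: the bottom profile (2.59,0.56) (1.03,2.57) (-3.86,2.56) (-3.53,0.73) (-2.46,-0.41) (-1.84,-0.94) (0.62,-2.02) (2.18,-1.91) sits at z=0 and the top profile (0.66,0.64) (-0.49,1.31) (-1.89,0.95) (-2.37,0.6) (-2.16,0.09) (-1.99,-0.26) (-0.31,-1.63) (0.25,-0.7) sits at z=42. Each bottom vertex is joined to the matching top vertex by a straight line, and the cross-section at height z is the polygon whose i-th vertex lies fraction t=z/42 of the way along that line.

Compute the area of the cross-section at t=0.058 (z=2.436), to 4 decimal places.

Area at t=0.058: 20.3823

Cross-section at t=0.058: each vertex is (1-t)·p0[i] + t·p1[i].
  v1: (1-0.058)·(2.59,0.56) + 0.058·(0.66,0.64) = (2.4781,0.5646)
  v2: (1-0.058)·(1.03,2.57) + 0.058·(-0.49,1.31) = (0.9418,2.4969)
  v3: (1-0.058)·(-3.86,2.56) + 0.058·(-1.89,0.95) = (-3.7457,2.4666)
  v4: (1-0.058)·(-3.53,0.73) + 0.058·(-2.37,0.6) = (-3.4627,0.7225)
  v5: (1-0.058)·(-2.46,-0.41) + 0.058·(-2.16,0.09) = (-2.4426,-0.3810)
  v6: (1-0.058)·(-1.84,-0.94) + 0.058·(-1.99,-0.26) = (-1.8487,-0.9006)
  v7: (1-0.058)·(0.62,-2.02) + 0.058·(-0.31,-1.63) = (0.5661,-1.9974)
  v8: (1-0.058)·(2.18,-1.91) + 0.058·(0.25,-0.7) = (2.0681,-1.8398)
Shoelace sum Σ(x_i·y_{i+1} − x_{i+1}·y_i):
  i=1: 2.4781·2.4969 − 0.9418·0.5646 = +5.6557 (running +5.6557)
  i=2: 0.9418·2.4666 − -3.7457·2.4969 = +11.6760 (running +17.3317)
  i=3: -3.7457·0.7225 − -3.4627·2.4666 = +5.8351 (running +23.1668)
  i=4: -3.4627·-0.3810 − -2.4426·0.7225 = +3.0840 (running +26.2507)
  i=5: -2.4426·-0.9006 − -1.8487·-0.3810 = +1.4954 (running +27.7461)
  i=6: -1.8487·-1.9974 − 0.5661·-0.9006 = +4.2023 (running +31.9484)
  i=7: 0.5661·-1.8398 − 2.0681·-1.9974 = +3.0893 (running +35.0377)
  i=8: 2.0681·0.5646 − 2.4781·-1.8398 = +5.7269 (running +40.7646)
Area = |Σ|/2 = |40.7646|/2 = 20.3823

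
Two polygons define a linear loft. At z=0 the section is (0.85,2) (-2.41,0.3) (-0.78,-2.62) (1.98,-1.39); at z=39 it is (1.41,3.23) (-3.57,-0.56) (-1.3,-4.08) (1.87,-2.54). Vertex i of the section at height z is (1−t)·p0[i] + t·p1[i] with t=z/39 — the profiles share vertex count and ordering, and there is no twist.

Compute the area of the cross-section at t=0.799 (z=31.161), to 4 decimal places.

Area at t=0.799: 20.0935

Cross-section at t=0.799: each vertex is (1-t)·p0[i] + t·p1[i].
  v1: (1-0.799)·(0.85,2) + 0.799·(1.41,3.23) = (1.2974,2.9828)
  v2: (1-0.799)·(-2.41,0.3) + 0.799·(-3.57,-0.56) = (-3.3368,-0.3871)
  v3: (1-0.799)·(-0.78,-2.62) + 0.799·(-1.3,-4.08) = (-1.1955,-3.7865)
  v4: (1-0.799)·(1.98,-1.39) + 0.799·(1.87,-2.54) = (1.8921,-2.3089)
Shoelace sum Σ(x_i·y_{i+1} − x_{i+1}·y_i):
  i=1: 1.2974·-0.3871 − -3.3368·2.9828 = +9.4507 (running +9.4507)
  i=2: -3.3368·-3.7865 − -1.1955·-0.3871 = +12.1723 (running +21.6230)
  i=3: -1.1955·-2.3089 − 1.8921·-3.7865 = +9.9247 (running +31.5477)
  i=4: 1.8921·2.9828 − 1.2974·-2.3089 = +8.6393 (running +40.1871)
Area = |Σ|/2 = |40.1871|/2 = 20.0935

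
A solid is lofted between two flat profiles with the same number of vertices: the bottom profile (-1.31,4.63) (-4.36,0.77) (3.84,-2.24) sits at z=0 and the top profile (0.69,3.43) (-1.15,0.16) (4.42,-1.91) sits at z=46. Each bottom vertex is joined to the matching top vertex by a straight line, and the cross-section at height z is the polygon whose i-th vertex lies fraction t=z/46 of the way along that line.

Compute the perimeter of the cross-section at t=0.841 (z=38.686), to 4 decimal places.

Perimeter at t=0.841: 17.1590

Cross-section at t=0.841: each vertex is (1-t)·p0[i] + t·p1[i].
  v1: (1-0.841)·(-1.31,4.63) + 0.841·(0.69,3.43) = (0.3720,3.6208)
  v2: (1-0.841)·(-4.36,0.77) + 0.841·(-1.15,0.16) = (-1.6604,0.2570)
  v3: (1-0.841)·(3.84,-2.24) + 0.841·(4.42,-1.91) = (4.3278,-1.9625)
Perimeter = Σ |v_{i+1} − v_i|:
  edge 1→2: √(-2.0324² + -3.3638²) = 3.9301 (running 3.9301)
  edge 2→3: √(5.9882² + -2.2195²) = 6.3862 (running 10.3164)
  edge 3→1: √(-3.9558² + 5.5833²) = 6.8426 (running 17.1590)
Perimeter = 17.1590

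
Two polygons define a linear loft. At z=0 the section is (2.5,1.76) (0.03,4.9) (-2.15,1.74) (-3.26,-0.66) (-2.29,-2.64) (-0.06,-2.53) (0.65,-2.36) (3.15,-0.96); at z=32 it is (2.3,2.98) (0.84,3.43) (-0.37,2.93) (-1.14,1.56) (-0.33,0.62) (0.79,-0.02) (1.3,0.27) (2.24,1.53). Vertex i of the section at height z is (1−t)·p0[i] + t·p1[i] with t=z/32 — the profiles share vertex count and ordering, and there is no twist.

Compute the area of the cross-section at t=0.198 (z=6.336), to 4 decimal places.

Cross-section at t=0.198: each vertex is (1-t)·p0[i] + t·p1[i].
  v1: (1-0.198)·(2.5,1.76) + 0.198·(2.3,2.98) = (2.4604,2.0016)
  v2: (1-0.198)·(0.03,4.9) + 0.198·(0.84,3.43) = (0.1904,4.6089)
  v3: (1-0.198)·(-2.15,1.74) + 0.198·(-0.37,2.93) = (-1.7976,1.9756)
  v4: (1-0.198)·(-3.26,-0.66) + 0.198·(-1.14,1.56) = (-2.8402,-0.2204)
  v5: (1-0.198)·(-2.29,-2.64) + 0.198·(-0.33,0.62) = (-1.9019,-1.9945)
  v6: (1-0.198)·(-0.06,-2.53) + 0.198·(0.79,-0.02) = (0.1083,-2.0330)
  v7: (1-0.198)·(0.65,-2.36) + 0.198·(1.3,0.27) = (0.7787,-1.8393)
  v8: (1-0.198)·(3.15,-0.96) + 0.198·(2.24,1.53) = (2.9698,-0.4670)
Shoelace sum Σ(x_i·y_{i+1} − x_{i+1}·y_i):
  i=1: 2.4604·4.6089 − 0.1904·2.0016 = +10.9588 (running +10.9588)
  i=2: 0.1904·1.9756 − -1.7976·4.6089 = +8.6610 (running +19.6197)
  i=3: -1.7976·-0.2204 − -2.8402·1.9756 = +6.0075 (running +25.6272)
  i=4: -2.8402·-1.9945 − -1.9019·-0.2204 = +5.2457 (running +30.8729)
  i=5: -1.9019·-2.0330 − 0.1083·-1.9945 = +4.0826 (running +34.9555)
  i=6: 0.1083·-1.8393 − 0.7787·-2.0330 = +1.3839 (running +36.3395)
  i=7: 0.7787·-0.4670 − 2.9698·-1.8393 = +5.0986 (running +41.4381)
  i=8: 2.9698·2.0016 − 2.4604·-0.4670 = +7.0932 (running +48.5313)
Area = |Σ|/2 = |48.5313|/2 = 24.2657

Area at t=0.198: 24.2657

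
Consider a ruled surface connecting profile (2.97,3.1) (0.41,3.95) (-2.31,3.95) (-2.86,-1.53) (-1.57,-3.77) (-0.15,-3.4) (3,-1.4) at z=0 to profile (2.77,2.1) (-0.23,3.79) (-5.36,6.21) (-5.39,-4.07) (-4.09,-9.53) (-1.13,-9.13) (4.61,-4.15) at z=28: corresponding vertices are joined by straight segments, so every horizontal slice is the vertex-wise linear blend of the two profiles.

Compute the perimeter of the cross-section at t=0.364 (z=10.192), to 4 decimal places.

Perimeter at t=0.364: 29.8692

Cross-section at t=0.364: each vertex is (1-t)·p0[i] + t·p1[i].
  v1: (1-0.364)·(2.97,3.1) + 0.364·(2.77,2.1) = (2.8972,2.7360)
  v2: (1-0.364)·(0.41,3.95) + 0.364·(-0.23,3.79) = (0.1770,3.8918)
  v3: (1-0.364)·(-2.31,3.95) + 0.364·(-5.36,6.21) = (-3.4202,4.7726)
  v4: (1-0.364)·(-2.86,-1.53) + 0.364·(-5.39,-4.07) = (-3.7809,-2.4546)
  v5: (1-0.364)·(-1.57,-3.77) + 0.364·(-4.09,-9.53) = (-2.4873,-5.8666)
  v6: (1-0.364)·(-0.15,-3.4) + 0.364·(-1.13,-9.13) = (-0.5067,-5.4857)
  v7: (1-0.364)·(3,-1.4) + 0.364·(4.61,-4.15) = (3.5860,-2.4010)
Perimeter = Σ |v_{i+1} − v_i|:
  edge 1→2: √(-2.7202² + 1.1558²) = 2.9555 (running 2.9555)
  edge 2→3: √(-3.5972² + 0.8809²) = 3.7035 (running 6.6590)
  edge 3→4: √(-0.3607² + -7.2272²) = 7.2362 (running 13.8952)
  edge 4→5: √(1.2936² + -3.4121²) = 3.6491 (running 17.5443)
  edge 5→6: √(1.9806² + 0.3809²) = 2.0169 (running 19.5612)
  edge 6→7: √(4.0928² + 3.0847²) = 5.1251 (running 24.6862)
  edge 7→1: √(-0.6888² + 5.1370²) = 5.1830 (running 29.8692)
Perimeter = 29.8692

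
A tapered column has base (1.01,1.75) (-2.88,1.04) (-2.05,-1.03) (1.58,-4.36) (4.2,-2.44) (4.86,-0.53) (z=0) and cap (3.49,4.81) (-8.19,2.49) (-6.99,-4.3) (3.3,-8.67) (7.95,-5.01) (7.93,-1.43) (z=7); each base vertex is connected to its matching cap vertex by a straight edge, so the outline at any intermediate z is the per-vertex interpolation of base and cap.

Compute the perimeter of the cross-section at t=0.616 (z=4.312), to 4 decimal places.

Perimeter at t=0.616: 36.8020

Cross-section at t=0.616: each vertex is (1-t)·p0[i] + t·p1[i].
  v1: (1-0.616)·(1.01,1.75) + 0.616·(3.49,4.81) = (2.5377,3.6350)
  v2: (1-0.616)·(-2.88,1.04) + 0.616·(-8.19,2.49) = (-6.1510,1.9332)
  v3: (1-0.616)·(-2.05,-1.03) + 0.616·(-6.99,-4.3) = (-5.0930,-3.0443)
  v4: (1-0.616)·(1.58,-4.36) + 0.616·(3.3,-8.67) = (2.6395,-7.0150)
  v5: (1-0.616)·(4.2,-2.44) + 0.616·(7.95,-5.01) = (6.5100,-4.0231)
  v6: (1-0.616)·(4.86,-0.53) + 0.616·(7.93,-1.43) = (6.7511,-1.0844)
Perimeter = Σ |v_{i+1} − v_i|:
  edge 1→2: √(-8.6886² + -1.7018²) = 8.8537 (running 8.8537)
  edge 2→3: √(1.0579² + -4.9775²) = 5.0887 (running 13.9424)
  edge 3→4: √(7.7326² + -3.9706²) = 8.6924 (running 22.6349)
  edge 4→5: √(3.8705² + 2.9918²) = 4.8920 (running 27.5269)
  edge 5→6: √(0.2411² + 2.9387²) = 2.9486 (running 30.4755)
  edge 6→1: √(-4.2134² + 4.7194²) = 6.3266 (running 36.8020)
Perimeter = 36.8020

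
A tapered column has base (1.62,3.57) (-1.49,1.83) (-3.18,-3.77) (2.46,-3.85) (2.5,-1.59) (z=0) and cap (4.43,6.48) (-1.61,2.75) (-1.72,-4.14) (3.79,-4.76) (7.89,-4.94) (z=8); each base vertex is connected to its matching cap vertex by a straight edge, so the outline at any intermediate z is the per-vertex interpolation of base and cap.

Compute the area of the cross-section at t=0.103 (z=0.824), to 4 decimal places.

Cross-section at t=0.103: each vertex is (1-t)·p0[i] + t·p1[i].
  v1: (1-0.103)·(1.62,3.57) + 0.103·(4.43,6.48) = (1.9094,3.8697)
  v2: (1-0.103)·(-1.49,1.83) + 0.103·(-1.61,2.75) = (-1.5024,1.9248)
  v3: (1-0.103)·(-3.18,-3.77) + 0.103·(-1.72,-4.14) = (-3.0296,-3.8081)
  v4: (1-0.103)·(2.46,-3.85) + 0.103·(3.79,-4.76) = (2.5970,-3.9437)
  v5: (1-0.103)·(2.5,-1.59) + 0.103·(7.89,-4.94) = (3.0552,-1.9351)
Shoelace sum Σ(x_i·y_{i+1} − x_{i+1}·y_i):
  i=1: 1.9094·1.9248 − -1.5024·3.8697 = +9.4889 (running +9.4889)
  i=2: -1.5024·-3.8081 − -3.0296·1.9248 = +11.5524 (running +21.0414)
  i=3: -3.0296·-3.9437 − 2.5970·-3.8081 = +21.8376 (running +42.8790)
  i=4: 2.5970·-1.9351 − 3.0552·-3.9437 = +7.0235 (running +49.9025)
  i=5: 3.0552·3.8697 − 1.9094·-1.9351 = +15.5175 (running +65.4200)
Area = |Σ|/2 = |65.4200|/2 = 32.7100

Area at t=0.103: 32.7100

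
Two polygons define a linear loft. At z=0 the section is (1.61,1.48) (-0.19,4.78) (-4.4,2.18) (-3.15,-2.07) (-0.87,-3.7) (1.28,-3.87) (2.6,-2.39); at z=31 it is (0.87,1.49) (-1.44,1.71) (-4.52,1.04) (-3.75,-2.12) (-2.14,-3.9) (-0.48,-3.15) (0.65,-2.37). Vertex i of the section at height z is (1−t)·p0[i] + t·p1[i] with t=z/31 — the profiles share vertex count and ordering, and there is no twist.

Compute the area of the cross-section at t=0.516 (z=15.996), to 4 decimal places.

Cross-section at t=0.516: each vertex is (1-t)·p0[i] + t·p1[i].
  v1: (1-0.516)·(1.61,1.48) + 0.516·(0.87,1.49) = (1.2282,1.4852)
  v2: (1-0.516)·(-0.19,4.78) + 0.516·(-1.44,1.71) = (-0.8350,3.1959)
  v3: (1-0.516)·(-4.4,2.18) + 0.516·(-4.52,1.04) = (-4.4619,1.5918)
  v4: (1-0.516)·(-3.15,-2.07) + 0.516·(-3.75,-2.12) = (-3.4596,-2.0958)
  v5: (1-0.516)·(-0.87,-3.7) + 0.516·(-2.14,-3.9) = (-1.5253,-3.8032)
  v6: (1-0.516)·(1.28,-3.87) + 0.516·(-0.48,-3.15) = (0.3718,-3.4985)
  v7: (1-0.516)·(2.6,-2.39) + 0.516·(0.65,-2.37) = (1.5938,-2.3797)
Shoelace sum Σ(x_i·y_{i+1} − x_{i+1}·y_i):
  i=1: 1.2282·3.1959 − -0.8350·1.4852 = +5.1652 (running +5.1652)
  i=2: -0.8350·1.5918 − -4.4619·3.1959 = +12.9306 (running +18.0958)
  i=3: -4.4619·-2.0958 − -3.4596·1.5918 = +14.8581 (running +32.9539)
  i=4: -3.4596·-3.8032 − -1.5253·-2.0958 = +9.9608 (running +42.9147)
  i=5: -1.5253·-3.4985 − 0.3718·-3.8032 = +6.7505 (running +49.6652)
  i=6: 0.3718·-2.3797 − 1.5938·-3.4985 = +4.6910 (running +54.3562)
  i=7: 1.5938·1.4852 − 1.2282·-2.3797 = +5.2897 (running +59.6459)
Area = |Σ|/2 = |59.6459|/2 = 29.8230

Area at t=0.516: 29.8230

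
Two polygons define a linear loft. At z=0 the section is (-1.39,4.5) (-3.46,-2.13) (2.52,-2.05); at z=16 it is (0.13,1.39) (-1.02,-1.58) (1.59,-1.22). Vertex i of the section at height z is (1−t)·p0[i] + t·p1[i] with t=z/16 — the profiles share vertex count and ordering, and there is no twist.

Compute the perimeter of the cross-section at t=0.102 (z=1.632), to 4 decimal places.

Cross-section at t=0.102: each vertex is (1-t)·p0[i] + t·p1[i].
  v1: (1-0.102)·(-1.39,4.5) + 0.102·(0.13,1.39) = (-1.2350,4.1828)
  v2: (1-0.102)·(-3.46,-2.13) + 0.102·(-1.02,-1.58) = (-3.2111,-2.0739)
  v3: (1-0.102)·(2.52,-2.05) + 0.102·(1.59,-1.22) = (2.4251,-1.9653)
Perimeter = Σ |v_{i+1} − v_i|:
  edge 1→2: √(-1.9762² + -6.2567²) = 6.5613 (running 6.5613)
  edge 2→3: √(5.6363² + 0.1086²) = 5.6373 (running 12.1987)
  edge 3→1: √(-3.6601² + 6.1481²) = 7.1551 (running 19.3538)
Perimeter = 19.3538

Perimeter at t=0.102: 19.3538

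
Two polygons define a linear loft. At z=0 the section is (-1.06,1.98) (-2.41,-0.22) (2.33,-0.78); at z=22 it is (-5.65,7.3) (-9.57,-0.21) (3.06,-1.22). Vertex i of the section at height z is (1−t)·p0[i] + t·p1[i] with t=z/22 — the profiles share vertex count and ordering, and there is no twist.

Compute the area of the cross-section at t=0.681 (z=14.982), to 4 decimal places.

Cross-section at t=0.681: each vertex is (1-t)·p0[i] + t·p1[i].
  v1: (1-0.681)·(-1.06,1.98) + 0.681·(-5.65,7.3) = (-4.1858,5.6029)
  v2: (1-0.681)·(-2.41,-0.22) + 0.681·(-9.57,-0.21) = (-7.2860,-0.2132)
  v3: (1-0.681)·(2.33,-0.78) + 0.681·(3.06,-1.22) = (2.8271,-1.0796)
Shoelace sum Σ(x_i·y_{i+1} − x_{i+1}·y_i):
  i=1: -4.1858·-0.2132 − -7.2860·5.6029 = +41.7150 (running +41.7150)
  i=2: -7.2860·-1.0796 − 2.8271·-0.2132 = +8.4689 (running +50.1839)
  i=3: 2.8271·5.6029 − -4.1858·-1.0796 = +11.3210 (running +61.5050)
Area = |Σ|/2 = |61.5050|/2 = 30.7525

Area at t=0.681: 30.7525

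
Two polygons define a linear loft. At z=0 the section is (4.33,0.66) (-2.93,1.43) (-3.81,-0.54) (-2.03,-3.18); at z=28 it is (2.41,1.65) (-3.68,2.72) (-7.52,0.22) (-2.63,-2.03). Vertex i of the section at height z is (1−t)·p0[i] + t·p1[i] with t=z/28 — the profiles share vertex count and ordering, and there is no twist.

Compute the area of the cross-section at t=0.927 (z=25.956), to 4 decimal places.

Area at t=0.927: 23.9575

Cross-section at t=0.927: each vertex is (1-t)·p0[i] + t·p1[i].
  v1: (1-0.927)·(4.33,0.66) + 0.927·(2.41,1.65) = (2.5502,1.5777)
  v2: (1-0.927)·(-2.93,1.43) + 0.927·(-3.68,2.72) = (-3.6252,2.6258)
  v3: (1-0.927)·(-3.81,-0.54) + 0.927·(-7.52,0.22) = (-7.2492,0.1645)
  v4: (1-0.927)·(-2.03,-3.18) + 0.927·(-2.63,-2.03) = (-2.5862,-2.1139)
Shoelace sum Σ(x_i·y_{i+1} − x_{i+1}·y_i):
  i=1: 2.5502·2.6258 − -3.6252·1.5777 = +12.4160 (running +12.4160)
  i=2: -3.6252·0.1645 − -7.2492·2.6258 = +18.4387 (running +30.8546)
  i=3: -7.2492·-2.1139 − -2.5862·0.1645 = +15.7499 (running +46.6045)
  i=4: -2.5862·1.5777 − 2.5502·-2.1139 = +1.3106 (running +47.9151)
Area = |Σ|/2 = |47.9151|/2 = 23.9575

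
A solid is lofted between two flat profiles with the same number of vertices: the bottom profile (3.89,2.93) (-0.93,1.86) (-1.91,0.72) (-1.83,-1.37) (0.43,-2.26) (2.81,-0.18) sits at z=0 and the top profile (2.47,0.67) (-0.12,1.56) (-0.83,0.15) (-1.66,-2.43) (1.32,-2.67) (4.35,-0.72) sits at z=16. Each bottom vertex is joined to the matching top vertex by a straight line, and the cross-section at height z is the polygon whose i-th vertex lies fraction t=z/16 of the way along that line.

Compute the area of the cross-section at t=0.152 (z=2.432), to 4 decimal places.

Area at t=0.152: 18.0193

Cross-section at t=0.152: each vertex is (1-t)·p0[i] + t·p1[i].
  v1: (1-0.152)·(3.89,2.93) + 0.152·(2.47,0.67) = (3.6742,2.5865)
  v2: (1-0.152)·(-0.93,1.86) + 0.152·(-0.12,1.56) = (-0.8069,1.8144)
  v3: (1-0.152)·(-1.91,0.72) + 0.152·(-0.83,0.15) = (-1.7458,0.6334)
  v4: (1-0.152)·(-1.83,-1.37) + 0.152·(-1.66,-2.43) = (-1.8042,-1.5311)
  v5: (1-0.152)·(0.43,-2.26) + 0.152·(1.32,-2.67) = (0.5653,-2.3223)
  v6: (1-0.152)·(2.81,-0.18) + 0.152·(4.35,-0.72) = (3.0441,-0.2621)
Shoelace sum Σ(x_i·y_{i+1} − x_{i+1}·y_i):
  i=1: 3.6742·1.8144 − -0.8069·2.5865 = +8.7534 (running +8.7534)
  i=2: -0.8069·0.6334 − -1.7458·1.8144 = +2.6566 (running +11.4100)
  i=3: -1.7458·-1.5311 − -1.8042·0.6334 = +3.8158 (running +15.2258)
  i=4: -1.8042·-2.3223 − 0.5653·-1.5311 = +5.0553 (running +20.2811)
  i=5: 0.5653·-0.2621 − 3.0441·-2.3223 = +6.9212 (running +27.2023)
  i=6: 3.0441·2.5865 − 3.6742·-0.2621 = +8.8364 (running +36.0387)
Area = |Σ|/2 = |36.0387|/2 = 18.0193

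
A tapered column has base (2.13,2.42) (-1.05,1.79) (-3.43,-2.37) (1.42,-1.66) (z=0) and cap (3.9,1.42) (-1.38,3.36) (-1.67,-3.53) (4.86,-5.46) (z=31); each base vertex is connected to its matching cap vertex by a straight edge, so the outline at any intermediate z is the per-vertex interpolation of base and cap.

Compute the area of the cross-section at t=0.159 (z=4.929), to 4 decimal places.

Cross-section at t=0.159: each vertex is (1-t)·p0[i] + t·p1[i].
  v1: (1-0.159)·(2.13,2.42) + 0.159·(3.9,1.42) = (2.4114,2.2610)
  v2: (1-0.159)·(-1.05,1.79) + 0.159·(-1.38,3.36) = (-1.1025,2.0396)
  v3: (1-0.159)·(-3.43,-2.37) + 0.159·(-1.67,-3.53) = (-3.1502,-2.5544)
  v4: (1-0.159)·(1.42,-1.66) + 0.159·(4.86,-5.46) = (1.9670,-2.2642)
Shoelace sum Σ(x_i·y_{i+1} − x_{i+1}·y_i):
  i=1: 2.4114·2.0396 − -1.1025·2.2610 = +7.4111 (running +7.4111)
  i=2: -1.1025·-2.5544 − -3.1502·2.0396 = +9.2414 (running +16.6525)
  i=3: -3.1502·-2.2642 − 1.9670·-2.5544 = +12.1571 (running +28.8095)
  i=4: 1.9670·2.2610 − 2.4114·-2.2642 = +9.9073 (running +38.7168)
Area = |Σ|/2 = |38.7168|/2 = 19.3584

Area at t=0.159: 19.3584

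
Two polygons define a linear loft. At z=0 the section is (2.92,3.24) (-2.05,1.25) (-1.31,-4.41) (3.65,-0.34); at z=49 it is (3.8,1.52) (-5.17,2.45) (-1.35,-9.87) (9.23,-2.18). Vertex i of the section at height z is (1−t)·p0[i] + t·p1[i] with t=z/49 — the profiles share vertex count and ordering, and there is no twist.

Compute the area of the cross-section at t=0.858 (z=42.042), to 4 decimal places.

Cross-section at t=0.858: each vertex is (1-t)·p0[i] + t·p1[i].
  v1: (1-0.858)·(2.92,3.24) + 0.858·(3.8,1.52) = (3.6750,1.7642)
  v2: (1-0.858)·(-2.05,1.25) + 0.858·(-5.17,2.45) = (-4.7270,2.2796)
  v3: (1-0.858)·(-1.31,-4.41) + 0.858·(-1.35,-9.87) = (-1.3443,-9.0947)
  v4: (1-0.858)·(3.65,-0.34) + 0.858·(9.23,-2.18) = (8.4376,-1.9187)
Shoelace sum Σ(x_i·y_{i+1} − x_{i+1}·y_i):
  i=1: 3.6750·2.2796 − -4.7270·1.7642 = +16.7171 (running +16.7171)
  i=2: -4.7270·-9.0947 − -1.3443·2.2796 = +46.0547 (running +62.7718)
  i=3: -1.3443·-1.9187 − 8.4376·-9.0947 = +79.3170 (running +142.0888)
  i=4: 8.4376·1.7642 − 3.6750·-1.9187 = +21.9374 (running +164.0262)
Area = |Σ|/2 = |164.0262|/2 = 82.0131

Area at t=0.858: 82.0131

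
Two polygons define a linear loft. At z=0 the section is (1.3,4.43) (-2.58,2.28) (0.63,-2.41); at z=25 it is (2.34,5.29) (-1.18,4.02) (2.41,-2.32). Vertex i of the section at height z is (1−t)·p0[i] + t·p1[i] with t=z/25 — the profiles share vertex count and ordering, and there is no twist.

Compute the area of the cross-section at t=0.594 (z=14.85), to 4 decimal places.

Cross-section at t=0.594: each vertex is (1-t)·p0[i] + t·p1[i].
  v1: (1-0.594)·(1.3,4.43) + 0.594·(2.34,5.29) = (1.9178,4.9408)
  v2: (1-0.594)·(-2.58,2.28) + 0.594·(-1.18,4.02) = (-1.7484,3.3136)
  v3: (1-0.594)·(0.63,-2.41) + 0.594·(2.41,-2.32) = (1.6873,-2.3565)
Shoelace sum Σ(x_i·y_{i+1} − x_{i+1}·y_i):
  i=1: 1.9178·3.3136 − -1.7484·4.9408 = +14.9932 (running +14.9932)
  i=2: -1.7484·-2.3565 − 1.6873·3.3136 = -1.4709 (running +13.5223)
  i=3: 1.6873·4.9408 − 1.9178·-2.3565 = +12.8561 (running +26.3784)
Area = |Σ|/2 = |26.3784|/2 = 13.1892

Area at t=0.594: 13.1892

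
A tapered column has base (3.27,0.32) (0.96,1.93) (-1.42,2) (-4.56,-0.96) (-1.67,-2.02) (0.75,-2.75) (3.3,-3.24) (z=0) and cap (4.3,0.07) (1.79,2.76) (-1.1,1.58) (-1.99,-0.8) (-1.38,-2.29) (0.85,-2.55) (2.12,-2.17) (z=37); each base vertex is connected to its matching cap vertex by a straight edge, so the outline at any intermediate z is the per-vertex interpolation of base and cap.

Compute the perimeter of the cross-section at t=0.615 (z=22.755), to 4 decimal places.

Perimeter at t=0.615: 18.4065

Cross-section at t=0.615: each vertex is (1-t)·p0[i] + t·p1[i].
  v1: (1-0.615)·(3.27,0.32) + 0.615·(4.3,0.07) = (3.9034,0.1663)
  v2: (1-0.615)·(0.96,1.93) + 0.615·(1.79,2.76) = (1.4705,2.4404)
  v3: (1-0.615)·(-1.42,2) + 0.615·(-1.1,1.58) = (-1.2232,1.7417)
  v4: (1-0.615)·(-4.56,-0.96) + 0.615·(-1.99,-0.8) = (-2.9794,-0.8616)
  v5: (1-0.615)·(-1.67,-2.02) + 0.615·(-1.38,-2.29) = (-1.4916,-2.1860)
  v6: (1-0.615)·(0.75,-2.75) + 0.615·(0.85,-2.55) = (0.8115,-2.6270)
  v7: (1-0.615)·(3.3,-3.24) + 0.615·(2.12,-2.17) = (2.5743,-2.5819)
Perimeter = Σ |v_{i+1} − v_i|:
  edge 1→2: √(-2.4330² + 2.2742²) = 3.3304 (running 3.3304)
  edge 2→3: √(-2.6936² + -0.6987²) = 2.7828 (running 6.1132)
  edge 3→4: √(-1.7563² + -2.6033²) = 3.1403 (running 9.2535)
  edge 4→5: √(1.4878² + -1.3244²) = 1.9919 (running 11.2454)
  edge 5→6: √(2.3031² + -0.4409²) = 2.3450 (running 13.5904)
  edge 6→7: √(1.7628² + 0.0450²) = 1.7634 (running 15.3538)
  edge 7→1: √(1.3291² + 2.7482²) = 3.0527 (running 18.4065)
Perimeter = 18.4065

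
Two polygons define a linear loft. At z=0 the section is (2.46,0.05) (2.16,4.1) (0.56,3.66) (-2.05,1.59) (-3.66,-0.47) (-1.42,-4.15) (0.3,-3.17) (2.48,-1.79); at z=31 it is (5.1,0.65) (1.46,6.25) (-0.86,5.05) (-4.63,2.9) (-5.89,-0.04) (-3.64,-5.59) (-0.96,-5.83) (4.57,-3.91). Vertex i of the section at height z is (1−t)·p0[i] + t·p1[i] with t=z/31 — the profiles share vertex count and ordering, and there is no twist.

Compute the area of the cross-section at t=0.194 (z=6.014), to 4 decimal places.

Cross-section at t=0.194: each vertex is (1-t)·p0[i] + t·p1[i].
  v1: (1-0.194)·(2.46,0.05) + 0.194·(5.1,0.65) = (2.9722,0.1664)
  v2: (1-0.194)·(2.16,4.1) + 0.194·(1.46,6.25) = (2.0242,4.5171)
  v3: (1-0.194)·(0.56,3.66) + 0.194·(-0.86,5.05) = (0.2845,3.9297)
  v4: (1-0.194)·(-2.05,1.59) + 0.194·(-4.63,2.9) = (-2.5505,1.8441)
  v5: (1-0.194)·(-3.66,-0.47) + 0.194·(-5.89,-0.04) = (-4.0926,-0.3866)
  v6: (1-0.194)·(-1.42,-4.15) + 0.194·(-3.64,-5.59) = (-1.8507,-4.4294)
  v7: (1-0.194)·(0.3,-3.17) + 0.194·(-0.96,-5.83) = (0.0556,-3.6860)
  v8: (1-0.194)·(2.48,-1.79) + 0.194·(4.57,-3.91) = (2.8855,-2.2013)
Shoelace sum Σ(x_i·y_{i+1} − x_{i+1}·y_i):
  i=1: 2.9722·4.5171 − 2.0242·0.1664 = +13.0887 (running +13.0887)
  i=2: 2.0242·3.9297 − 0.2845·4.5171 = +6.6692 (running +19.7579)
  i=3: 0.2845·1.8441 − -2.5505·3.9297 = +10.5474 (running +30.3053)
  i=4: -2.5505·-0.3866 − -4.0926·1.8441 = +8.5333 (running +38.8386)
  i=5: -4.0926·-4.4294 − -1.8507·-0.3866 = +17.4123 (running +56.2509)
  i=6: -1.8507·-3.6860 − 0.0556·-4.4294 = +7.0678 (running +63.3187)
  i=7: 0.0556·-2.2013 − 2.8855·-3.6860 = +10.5136 (running +73.8323)
  i=8: 2.8855·0.1664 − 2.9722·-2.2013 = +7.0227 (running +80.8550)
Area = |Σ|/2 = |80.8550|/2 = 40.4275

Area at t=0.194: 40.4275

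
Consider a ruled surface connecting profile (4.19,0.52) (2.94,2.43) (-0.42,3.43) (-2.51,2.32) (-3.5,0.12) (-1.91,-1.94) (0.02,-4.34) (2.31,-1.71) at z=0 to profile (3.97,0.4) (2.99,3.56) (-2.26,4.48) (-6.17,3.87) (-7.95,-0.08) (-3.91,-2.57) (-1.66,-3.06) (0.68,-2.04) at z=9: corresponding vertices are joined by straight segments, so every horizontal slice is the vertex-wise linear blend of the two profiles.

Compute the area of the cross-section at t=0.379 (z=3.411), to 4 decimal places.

Cross-section at t=0.379: each vertex is (1-t)·p0[i] + t·p1[i].
  v1: (1-0.379)·(4.19,0.52) + 0.379·(3.97,0.4) = (4.1066,0.4745)
  v2: (1-0.379)·(2.94,2.43) + 0.379·(2.99,3.56) = (2.9589,2.8583)
  v3: (1-0.379)·(-0.42,3.43) + 0.379·(-2.26,4.48) = (-1.1174,3.8280)
  v4: (1-0.379)·(-2.51,2.32) + 0.379·(-6.17,3.87) = (-3.8971,2.9074)
  v5: (1-0.379)·(-3.5,0.12) + 0.379·(-7.95,-0.08) = (-5.1866,0.0442)
  v6: (1-0.379)·(-1.91,-1.94) + 0.379·(-3.91,-2.57) = (-2.6680,-2.1788)
  v7: (1-0.379)·(0.02,-4.34) + 0.379·(-1.66,-3.06) = (-0.6167,-3.8549)
  v8: (1-0.379)·(2.31,-1.71) + 0.379·(0.68,-2.04) = (1.6922,-1.8351)
Shoelace sum Σ(x_i·y_{i+1} − x_{i+1}·y_i):
  i=1: 4.1066·2.8583 − 2.9589·0.4745 = +10.3337 (running +10.3337)
  i=2: 2.9589·3.8280 − -1.1174·2.8583 = +14.5204 (running +24.8542)
  i=3: -1.1174·2.9074 − -3.8971·3.8280 = +11.6694 (running +36.5236)
  i=4: -3.8971·0.0442 − -5.1866·2.9074 = +14.9074 (running +51.4309)
  i=5: -5.1866·-2.1788 − -2.6680·0.0442 = +11.4182 (running +62.8492)
  i=6: -2.6680·-3.8549 − -0.6167·-2.1788 = +8.9411 (running +71.7903)
  i=7: -0.6167·-1.8351 − 1.6922·-3.8549 = +7.6551 (running +79.4454)
  i=8: 1.6922·0.4745 − 4.1066·-1.8351 = +8.3389 (running +87.7843)
Area = |Σ|/2 = |87.7843|/2 = 43.8922

Area at t=0.379: 43.8922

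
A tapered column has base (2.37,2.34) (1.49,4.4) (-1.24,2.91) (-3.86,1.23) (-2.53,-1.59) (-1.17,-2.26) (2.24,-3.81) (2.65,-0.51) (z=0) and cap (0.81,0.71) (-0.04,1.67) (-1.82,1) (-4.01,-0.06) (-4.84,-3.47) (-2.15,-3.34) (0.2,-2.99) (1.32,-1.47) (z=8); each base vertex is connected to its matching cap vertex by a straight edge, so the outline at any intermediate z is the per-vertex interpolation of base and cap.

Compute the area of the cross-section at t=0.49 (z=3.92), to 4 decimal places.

Area at t=0.49: 27.1141

Cross-section at t=0.49: each vertex is (1-t)·p0[i] + t·p1[i].
  v1: (1-0.49)·(2.37,2.34) + 0.49·(0.81,0.71) = (1.6056,1.5413)
  v2: (1-0.49)·(1.49,4.4) + 0.49·(-0.04,1.67) = (0.7403,3.0623)
  v3: (1-0.49)·(-1.24,2.91) + 0.49·(-1.82,1) = (-1.5242,1.9741)
  v4: (1-0.49)·(-3.86,1.23) + 0.49·(-4.01,-0.06) = (-3.9335,0.5979)
  v5: (1-0.49)·(-2.53,-1.59) + 0.49·(-4.84,-3.47) = (-3.6619,-2.5112)
  v6: (1-0.49)·(-1.17,-2.26) + 0.49·(-2.15,-3.34) = (-1.6502,-2.7892)
  v7: (1-0.49)·(2.24,-3.81) + 0.49·(0.2,-2.99) = (1.2404,-3.4082)
  v8: (1-0.49)·(2.65,-0.51) + 0.49·(1.32,-1.47) = (1.9983,-0.9804)
Shoelace sum Σ(x_i·y_{i+1} − x_{i+1}·y_i):
  i=1: 1.6056·3.0623 − 0.7403·1.5413 = +3.7758 (running +3.7758)
  i=2: 0.7403·1.9741 − -1.5242·3.0623 = +6.1290 (running +9.9048)
  i=3: -1.5242·0.5979 − -3.9335·1.9741 = +6.8538 (running +16.7586)
  i=4: -3.9335·-2.5112 − -3.6619·0.5979 = +12.0673 (running +28.8258)
  i=5: -3.6619·-2.7892 − -1.6502·-2.5112 = +6.0698 (running +34.8956)
  i=6: -1.6502·-3.4082 − 1.2404·-2.7892 = +9.0839 (running +43.9796)
  i=7: 1.2404·-0.9804 − 1.9983·-3.4082 = +5.5945 (running +49.5741)
  i=8: 1.9983·1.5413 − 1.6056·-0.9804 = +4.6541 (running +54.2282)
Area = |Σ|/2 = |54.2282|/2 = 27.1141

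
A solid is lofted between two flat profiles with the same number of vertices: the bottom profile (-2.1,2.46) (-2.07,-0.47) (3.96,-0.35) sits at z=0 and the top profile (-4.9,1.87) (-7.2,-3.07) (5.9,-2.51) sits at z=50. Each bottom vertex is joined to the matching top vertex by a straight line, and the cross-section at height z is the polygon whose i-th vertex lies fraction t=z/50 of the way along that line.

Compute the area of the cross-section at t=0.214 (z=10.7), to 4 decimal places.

Area at t=0.214: 12.6226

Cross-section at t=0.214: each vertex is (1-t)·p0[i] + t·p1[i].
  v1: (1-0.214)·(-2.1,2.46) + 0.214·(-4.9,1.87) = (-2.6992,2.3337)
  v2: (1-0.214)·(-2.07,-0.47) + 0.214·(-7.2,-3.07) = (-3.1678,-1.0264)
  v3: (1-0.214)·(3.96,-0.35) + 0.214·(5.9,-2.51) = (4.3752,-0.8122)
Shoelace sum Σ(x_i·y_{i+1} − x_{i+1}·y_i):
  i=1: -2.6992·-1.0264 − -3.1678·2.3337 = +10.1633 (running +10.1633)
  i=2: -3.1678·-0.8122 − 4.3752·-1.0264 = +7.0637 (running +17.2270)
  i=3: 4.3752·2.3337 − -2.6992·-0.8122 = +8.0181 (running +25.2451)
Area = |Σ|/2 = |25.2451|/2 = 12.6226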